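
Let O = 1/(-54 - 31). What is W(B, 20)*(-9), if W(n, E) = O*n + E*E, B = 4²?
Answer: -305856/85 ≈ -3598.3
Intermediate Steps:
B = 16
O = -1/85 (O = 1/(-85) = -1/85 ≈ -0.011765)
W(n, E) = E² - n/85 (W(n, E) = -n/85 + E*E = -n/85 + E² = E² - n/85)
W(B, 20)*(-9) = (20² - 1/85*16)*(-9) = (400 - 16/85)*(-9) = (33984/85)*(-9) = -305856/85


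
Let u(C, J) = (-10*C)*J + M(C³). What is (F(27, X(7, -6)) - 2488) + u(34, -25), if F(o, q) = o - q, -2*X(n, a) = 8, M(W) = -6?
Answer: 6037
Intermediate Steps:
X(n, a) = -4 (X(n, a) = -½*8 = -4)
u(C, J) = -6 - 10*C*J (u(C, J) = (-10*C)*J - 6 = -10*C*J - 6 = -6 - 10*C*J)
(F(27, X(7, -6)) - 2488) + u(34, -25) = ((27 - 1*(-4)) - 2488) + (-6 - 10*34*(-25)) = ((27 + 4) - 2488) + (-6 + 8500) = (31 - 2488) + 8494 = -2457 + 8494 = 6037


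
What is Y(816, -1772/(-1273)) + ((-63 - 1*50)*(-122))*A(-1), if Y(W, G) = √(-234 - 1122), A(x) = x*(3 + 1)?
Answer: -55144 + 2*I*√339 ≈ -55144.0 + 36.824*I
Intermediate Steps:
A(x) = 4*x (A(x) = x*4 = 4*x)
Y(W, G) = 2*I*√339 (Y(W, G) = √(-1356) = 2*I*√339)
Y(816, -1772/(-1273)) + ((-63 - 1*50)*(-122))*A(-1) = 2*I*√339 + ((-63 - 1*50)*(-122))*(4*(-1)) = 2*I*√339 + ((-63 - 50)*(-122))*(-4) = 2*I*√339 - 113*(-122)*(-4) = 2*I*√339 + 13786*(-4) = 2*I*√339 - 55144 = -55144 + 2*I*√339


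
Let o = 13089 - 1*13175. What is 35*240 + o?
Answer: 8314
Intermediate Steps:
o = -86 (o = 13089 - 13175 = -86)
35*240 + o = 35*240 - 86 = 8400 - 86 = 8314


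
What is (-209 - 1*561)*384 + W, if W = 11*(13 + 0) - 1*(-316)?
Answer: -295221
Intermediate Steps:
W = 459 (W = 11*13 + 316 = 143 + 316 = 459)
(-209 - 1*561)*384 + W = (-209 - 1*561)*384 + 459 = (-209 - 561)*384 + 459 = -770*384 + 459 = -295680 + 459 = -295221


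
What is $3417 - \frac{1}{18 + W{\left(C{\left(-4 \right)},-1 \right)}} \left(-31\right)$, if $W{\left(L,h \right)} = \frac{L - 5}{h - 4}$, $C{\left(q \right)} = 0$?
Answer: $\frac{64954}{19} \approx 3418.6$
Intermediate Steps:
$W{\left(L,h \right)} = \frac{-5 + L}{-4 + h}$
$3417 - \frac{1}{18 + W{\left(C{\left(-4 \right)},-1 \right)}} \left(-31\right) = 3417 - \frac{1}{18 + \frac{-5 + 0}{-4 - 1}} \left(-31\right) = 3417 - \frac{1}{18 + \frac{1}{-5} \left(-5\right)} \left(-31\right) = 3417 - \frac{1}{18 - -1} \left(-31\right) = 3417 - \frac{1}{18 + 1} \left(-31\right) = 3417 - \frac{1}{19} \left(-31\right) = 3417 - - \frac{31}{19} = 3417 + \frac{31}{19} = \frac{64954}{19}$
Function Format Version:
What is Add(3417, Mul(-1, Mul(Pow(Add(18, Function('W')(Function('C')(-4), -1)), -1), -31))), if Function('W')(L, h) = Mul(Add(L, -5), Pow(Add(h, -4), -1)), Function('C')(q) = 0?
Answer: Rational(64954, 19) ≈ 3418.6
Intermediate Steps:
Function('W')(L, h) = Mul(Pow(Add(-4, h), -1), Add(-5, L)) (Function('W')(L, h) = Mul(Add(-5, L), Pow(Add(-4, h), -1)) = Mul(Pow(Add(-4, h), -1), Add(-5, L)))
Add(3417, Mul(-1, Mul(Pow(Add(18, Function('W')(Function('C')(-4), -1)), -1), -31))) = Add(3417, Mul(-1, Mul(Pow(Add(18, Mul(Pow(Add(-4, -1), -1), Add(-5, 0))), -1), -31))) = Add(3417, Mul(-1, Mul(Pow(Add(18, Mul(Pow(-5, -1), -5)), -1), -31))) = Add(3417, Mul(-1, Mul(Pow(Add(18, Mul(Rational(-1, 5), -5)), -1), -31))) = Add(3417, Mul(-1, Mul(Pow(Add(18, 1), -1), -31))) = Add(3417, Mul(-1, Mul(Pow(19, -1), -31))) = Add(3417, Mul(-1, Mul(Rational(1, 19), -31))) = Add(3417, Mul(-1, Rational(-31, 19))) = Add(3417, Rational(31, 19)) = Rational(64954, 19)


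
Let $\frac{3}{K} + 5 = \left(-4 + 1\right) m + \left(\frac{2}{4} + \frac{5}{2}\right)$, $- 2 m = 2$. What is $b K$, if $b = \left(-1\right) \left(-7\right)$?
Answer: $21$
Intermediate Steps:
$m = -1$ ($m = \left(- \frac{1}{2}\right) 2 = -1$)
$K = 3$ ($K = \frac{3}{-5 + \left(\left(-4 + 1\right) \left(-1\right) + \left(\frac{2}{4} + \frac{5}{2}\right)\right)} = \frac{3}{-5 + \left(\left(-3\right) \left(-1\right) + \left(2 \cdot \frac{1}{4} + 5 \cdot \frac{1}{2}\right)\right)} = \frac{3}{-5 + \left(3 + \left(\frac{1}{2} + \frac{5}{2}\right)\right)} = \frac{3}{-5 + \left(3 + 3\right)} = \frac{3}{-5 + 6} = \frac{3}{1} = 3 \cdot 1 = 3$)
$b = 7$
$b K = 7 \cdot 3 = 21$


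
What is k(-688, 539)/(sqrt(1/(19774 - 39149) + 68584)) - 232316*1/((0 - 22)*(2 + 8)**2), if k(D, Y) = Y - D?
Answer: 58079/550 + 10225*sqrt(4577029441)/147646111 ≈ 110.28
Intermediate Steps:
k(-688, 539)/(sqrt(1/(19774 - 39149) + 68584)) - 232316*1/((0 - 22)*(2 + 8)**2) = (539 - 1*(-688))/(sqrt(1/(19774 - 39149) + 68584)) - 232316*1/((0 - 22)*(2 + 8)**2) = (539 + 688)/(sqrt(1/(-19375) + 68584)) - 232316/(10**2*(-22)) = 1227/(sqrt(-1/19375 + 68584)) - 232316/(100*(-22)) = 1227/(sqrt(1328814999/19375)) - 232316/(-2200) = 1227/((3*sqrt(4577029441)/775)) - 232316*(-1/2200) = 1227*(25*sqrt(4577029441)/442938333) + 58079/550 = 10225*sqrt(4577029441)/147646111 + 58079/550 = 58079/550 + 10225*sqrt(4577029441)/147646111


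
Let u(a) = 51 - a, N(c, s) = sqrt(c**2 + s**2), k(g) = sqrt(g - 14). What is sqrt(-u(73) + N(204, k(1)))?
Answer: sqrt(22 + sqrt(41603)) ≈ 15.032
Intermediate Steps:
k(g) = sqrt(-14 + g)
sqrt(-u(73) + N(204, k(1))) = sqrt(-(51 - 1*73) + sqrt(204**2 + (sqrt(-14 + 1))**2)) = sqrt(-(51 - 73) + sqrt(41616 + (sqrt(-13))**2)) = sqrt(-1*(-22) + sqrt(41616 + (I*sqrt(13))**2)) = sqrt(22 + sqrt(41616 - 13)) = sqrt(22 + sqrt(41603))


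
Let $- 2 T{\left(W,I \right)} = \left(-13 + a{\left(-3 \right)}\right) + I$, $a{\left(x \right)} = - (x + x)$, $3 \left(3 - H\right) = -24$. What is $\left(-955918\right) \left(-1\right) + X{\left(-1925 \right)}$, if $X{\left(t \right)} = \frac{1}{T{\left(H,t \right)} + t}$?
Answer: $\frac{916725361}{959} \approx 9.5592 \cdot 10^{5}$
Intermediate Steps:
$H = 11$ ($H = 3 - -8 = 3 + 8 = 11$)
$a{\left(x \right)} = - 2 x$
$T{\left(W,I \right)} = \frac{7}{2} - \frac{I}{2}$ ($T{\left(W,I \right)} = - \frac{\left(-13 - -6\right) + I}{2} = - \frac{\left(-13 + 6\right) + I}{2} = - \frac{-7 + I}{2} = \frac{7}{2} - \frac{I}{2}$)
$X{\left(t \right)} = \frac{1}{\frac{7}{2} + \frac{t}{2}}$ ($X{\left(t \right)} = \frac{1}{\left(\frac{7}{2} - \frac{t}{2}\right) + t} = \frac{1}{\frac{7}{2} + \frac{t}{2}}$)
$\left(-955918\right) \left(-1\right) + X{\left(-1925 \right)} = \left(-955918\right) \left(-1\right) + \frac{2}{7 - 1925} = 955918 + \frac{2}{-1918} = 955918 + 2 \left(- \frac{1}{1918}\right) = 955918 - \frac{1}{959} = \frac{916725361}{959}$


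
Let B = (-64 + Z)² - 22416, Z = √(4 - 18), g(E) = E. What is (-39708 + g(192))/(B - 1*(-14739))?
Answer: 47353340/4384467 - 1686016*I*√14/4384467 ≈ 10.8 - 1.4388*I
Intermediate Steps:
Z = I*√14 (Z = √(-14) = I*√14 ≈ 3.7417*I)
B = -22416 + (-64 + I*√14)² (B = (-64 + I*√14)² - 22416 = -22416 + (-64 + I*√14)² ≈ -18334.0 - 478.93*I)
(-39708 + g(192))/(B - 1*(-14739)) = (-39708 + 192)/((-22416 + (64 - I*√14)²) - 1*(-14739)) = -39516/((-22416 + (64 - I*√14)²) + 14739) = -39516/(-7677 + (64 - I*√14)²)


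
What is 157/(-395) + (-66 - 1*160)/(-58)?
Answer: 40082/11455 ≈ 3.4991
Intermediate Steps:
157/(-395) + (-66 - 1*160)/(-58) = 157*(-1/395) + (-66 - 160)*(-1/58) = -157/395 - 226*(-1/58) = -157/395 + 113/29 = 40082/11455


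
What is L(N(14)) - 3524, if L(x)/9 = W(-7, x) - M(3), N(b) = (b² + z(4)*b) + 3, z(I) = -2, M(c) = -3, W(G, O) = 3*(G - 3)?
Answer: -3767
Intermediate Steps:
W(G, O) = -9 + 3*G (W(G, O) = 3*(-3 + G) = -9 + 3*G)
N(b) = 3 + b² - 2*b (N(b) = (b² - 2*b) + 3 = 3 + b² - 2*b)
L(x) = -243 (L(x) = 9*((-9 + 3*(-7)) - 1*(-3)) = 9*((-9 - 21) + 3) = 9*(-30 + 3) = 9*(-27) = -243)
L(N(14)) - 3524 = -243 - 3524 = -3767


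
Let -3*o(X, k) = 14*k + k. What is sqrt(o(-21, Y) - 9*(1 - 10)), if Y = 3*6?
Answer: 3*I ≈ 3.0*I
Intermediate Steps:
Y = 18
o(X, k) = -5*k (o(X, k) = -(14*k + k)/3 = -5*k)
sqrt(o(-21, Y) - 9*(1 - 10)) = sqrt(-5*18 - 9*(1 - 10)) = sqrt(-90 - 9*(-9)) = sqrt(-90 + 81) = sqrt(-9) = 3*I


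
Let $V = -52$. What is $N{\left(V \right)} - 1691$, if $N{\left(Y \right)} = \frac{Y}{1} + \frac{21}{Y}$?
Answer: $- \frac{90657}{52} \approx -1743.4$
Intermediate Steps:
$N{\left(Y \right)} = Y + \frac{21}{Y}$ ($N{\left(Y \right)} = Y 1 + \frac{21}{Y} = Y + \frac{21}{Y}$)
$N{\left(V \right)} - 1691 = \left(-52 + \frac{21}{-52}\right) - 1691 = \left(-52 + 21 \left(- \frac{1}{52}\right)\right) - 1691 = \left(-52 - \frac{21}{52}\right) - 1691 = - \frac{2725}{52} - 1691 = - \frac{90657}{52}$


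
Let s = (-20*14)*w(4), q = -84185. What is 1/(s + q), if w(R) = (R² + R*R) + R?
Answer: -1/94265 ≈ -1.0608e-5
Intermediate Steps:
w(R) = R + 2*R² (w(R) = (R² + R²) + R = 2*R² + R = R + 2*R²)
s = -10080 (s = (-20*14)*(4*(1 + 2*4)) = -1120*(1 + 8) = -1120*9 = -280*36 = -10080)
1/(s + q) = 1/(-10080 - 84185) = 1/(-94265) = -1/94265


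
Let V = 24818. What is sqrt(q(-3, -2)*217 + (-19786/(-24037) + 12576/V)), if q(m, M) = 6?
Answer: 2*sqrt(92769419663482)/533587 ≈ 36.102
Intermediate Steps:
sqrt(q(-3, -2)*217 + (-19786/(-24037) + 12576/V)) = sqrt(6*217 + (-19786/(-24037) + 12576/24818)) = sqrt(1302 + (-19786*(-1/24037) + 12576*(1/24818))) = sqrt(1302 + (1522/1849 + 6288/12409)) = sqrt(1302 + 30513010/22944241) = sqrt(29903914792/22944241) = 2*sqrt(92769419663482)/533587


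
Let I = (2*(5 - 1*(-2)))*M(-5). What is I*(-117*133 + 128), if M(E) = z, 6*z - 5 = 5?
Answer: -1080310/3 ≈ -3.6010e+5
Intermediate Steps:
z = 5/3 (z = 5/6 + (1/6)*5 = 5/6 + 5/6 = 5/3 ≈ 1.6667)
M(E) = 5/3
I = 70/3 (I = (2*(5 - 1*(-2)))*(5/3) = (2*(5 + 2))*(5/3) = (2*7)*(5/3) = 14*(5/3) = 70/3 ≈ 23.333)
I*(-117*133 + 128) = 70*(-117*133 + 128)/3 = 70*(-15561 + 128)/3 = (70/3)*(-15433) = -1080310/3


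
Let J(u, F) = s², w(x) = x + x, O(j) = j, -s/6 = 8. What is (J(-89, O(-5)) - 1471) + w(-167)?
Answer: 499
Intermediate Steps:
s = -48 (s = -6*8 = -48)
w(x) = 2*x
J(u, F) = 2304 (J(u, F) = (-48)² = 2304)
(J(-89, O(-5)) - 1471) + w(-167) = (2304 - 1471) + 2*(-167) = 833 - 334 = 499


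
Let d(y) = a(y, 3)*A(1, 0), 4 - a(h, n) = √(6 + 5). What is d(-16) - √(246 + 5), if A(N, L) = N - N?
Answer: -√251 ≈ -15.843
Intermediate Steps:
a(h, n) = 4 - √11 (a(h, n) = 4 - √(6 + 5) = 4 - √11)
A(N, L) = 0
d(y) = 0 (d(y) = (4 - √11)*0 = 0)
d(-16) - √(246 + 5) = 0 - √(246 + 5) = 0 - √251 = -√251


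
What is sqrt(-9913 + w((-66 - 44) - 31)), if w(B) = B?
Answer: I*sqrt(10054) ≈ 100.27*I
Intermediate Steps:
sqrt(-9913 + w((-66 - 44) - 31)) = sqrt(-9913 + ((-66 - 44) - 31)) = sqrt(-9913 + (-110 - 31)) = sqrt(-9913 - 141) = sqrt(-10054) = I*sqrt(10054)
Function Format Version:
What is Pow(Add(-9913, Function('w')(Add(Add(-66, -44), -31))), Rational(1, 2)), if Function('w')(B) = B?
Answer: Mul(I, Pow(10054, Rational(1, 2))) ≈ Mul(100.27, I)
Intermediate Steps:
Pow(Add(-9913, Function('w')(Add(Add(-66, -44), -31))), Rational(1, 2)) = Pow(Add(-9913, Add(Add(-66, -44), -31)), Rational(1, 2)) = Pow(Add(-9913, Add(-110, -31)), Rational(1, 2)) = Pow(Add(-9913, -141), Rational(1, 2)) = Pow(-10054, Rational(1, 2)) = Mul(I, Pow(10054, Rational(1, 2)))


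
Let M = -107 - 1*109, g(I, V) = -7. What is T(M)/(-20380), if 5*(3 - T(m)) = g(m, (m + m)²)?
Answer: -11/50950 ≈ -0.00021590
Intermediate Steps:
M = -216 (M = -107 - 109 = -216)
T(m) = 22/5 (T(m) = 3 - ⅕*(-7) = 3 + 7/5 = 22/5)
T(M)/(-20380) = (22/5)/(-20380) = (22/5)*(-1/20380) = -11/50950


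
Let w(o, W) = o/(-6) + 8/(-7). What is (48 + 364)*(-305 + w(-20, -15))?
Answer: -2619908/21 ≈ -1.2476e+5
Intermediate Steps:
w(o, W) = -8/7 - o/6 (w(o, W) = o*(-⅙) + 8*(-⅐) = -o/6 - 8/7 = -8/7 - o/6)
(48 + 364)*(-305 + w(-20, -15)) = (48 + 364)*(-305 + (-8/7 - ⅙*(-20))) = 412*(-305 + (-8/7 + 10/3)) = 412*(-305 + 46/21) = 412*(-6359/21) = -2619908/21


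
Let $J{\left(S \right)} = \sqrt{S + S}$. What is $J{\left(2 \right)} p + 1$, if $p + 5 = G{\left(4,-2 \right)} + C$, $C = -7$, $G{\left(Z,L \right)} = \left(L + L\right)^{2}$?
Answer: $9$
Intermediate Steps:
$J{\left(S \right)} = \sqrt{2} \sqrt{S}$ ($J{\left(S \right)} = \sqrt{2 S} = \sqrt{2} \sqrt{S}$)
$G{\left(Z,L \right)} = 4 L^{2}$ ($G{\left(Z,L \right)} = \left(2 L\right)^{2} = 4 L^{2}$)
$p = 4$ ($p = -5 - \left(7 - 4 \left(-2\right)^{2}\right) = -5 + \left(4 \cdot 4 - 7\right) = -5 + \left(16 - 7\right) = -5 + 9 = 4$)
$J{\left(2 \right)} p + 1 = \sqrt{2} \sqrt{2} \cdot 4 + 1 = 2 \cdot 4 + 1 = 8 + 1 = 9$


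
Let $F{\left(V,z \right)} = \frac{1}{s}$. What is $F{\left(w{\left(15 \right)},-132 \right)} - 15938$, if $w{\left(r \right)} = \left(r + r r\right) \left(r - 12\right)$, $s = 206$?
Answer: $- \frac{3283227}{206} \approx -15938.0$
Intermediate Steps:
$w{\left(r \right)} = \left(-12 + r\right) \left(r + r^{2}\right)$ ($w{\left(r \right)} = \left(r + r^{2}\right) \left(-12 + r\right) = \left(-12 + r\right) \left(r + r^{2}\right)$)
$F{\left(V,z \right)} = \frac{1}{206}$
$F{\left(w{\left(15 \right)},-132 \right)} - 15938 = \frac{1}{206} - 15938 = - \frac{3283227}{206}$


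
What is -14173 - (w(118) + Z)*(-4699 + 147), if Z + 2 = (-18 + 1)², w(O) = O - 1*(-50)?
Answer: 2056987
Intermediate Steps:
w(O) = 50 + O (w(O) = O + 50 = 50 + O)
Z = 287 (Z = -2 + (-18 + 1)² = -2 + (-17)² = -2 + 289 = 287)
-14173 - (w(118) + Z)*(-4699 + 147) = -14173 - ((50 + 118) + 287)*(-4699 + 147) = -14173 - (168 + 287)*(-4552) = -14173 - 455*(-4552) = -14173 - 1*(-2071160) = -14173 + 2071160 = 2056987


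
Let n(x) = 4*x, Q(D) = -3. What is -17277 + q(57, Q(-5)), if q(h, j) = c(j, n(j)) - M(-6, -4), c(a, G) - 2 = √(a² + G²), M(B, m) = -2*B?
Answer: -17287 + 3*√17 ≈ -17275.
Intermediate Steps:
c(a, G) = 2 + √(G² + a²) (c(a, G) = 2 + √(a² + G²) = 2 + √(G² + a²))
q(h, j) = -10 + √17*√(j²) (q(h, j) = (2 + √((4*j)² + j²)) - (-2)*(-6) = (2 + √(16*j² + j²)) - 1*12 = (2 + √(17*j²)) - 12 = (2 + √17*√(j²)) - 12 = -10 + √17*√(j²))
-17277 + q(57, Q(-5)) = -17277 + (-10 + √17*√((-3)²)) = -17277 + (-10 + √17*√9) = -17277 + (-10 + √17*3) = -17277 + (-10 + 3*√17) = -17287 + 3*√17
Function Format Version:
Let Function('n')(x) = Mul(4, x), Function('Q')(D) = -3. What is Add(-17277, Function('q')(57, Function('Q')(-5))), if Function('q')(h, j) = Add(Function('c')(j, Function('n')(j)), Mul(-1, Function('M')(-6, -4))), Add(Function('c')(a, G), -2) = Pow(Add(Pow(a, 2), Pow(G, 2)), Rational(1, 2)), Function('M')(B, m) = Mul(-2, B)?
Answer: Add(-17287, Mul(3, Pow(17, Rational(1, 2)))) ≈ -17275.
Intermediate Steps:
Function('c')(a, G) = Add(2, Pow(Add(Pow(G, 2), Pow(a, 2)), Rational(1, 2))) (Function('c')(a, G) = Add(2, Pow(Add(Pow(a, 2), Pow(G, 2)), Rational(1, 2))) = Add(2, Pow(Add(Pow(G, 2), Pow(a, 2)), Rational(1, 2))))
Function('q')(h, j) = Add(-10, Mul(Pow(17, Rational(1, 2)), Pow(Pow(j, 2), Rational(1, 2)))) (Function('q')(h, j) = Add(Add(2, Pow(Add(Pow(Mul(4, j), 2), Pow(j, 2)), Rational(1, 2))), Mul(-1, Mul(-2, -6))) = Add(Add(2, Pow(Add(Mul(16, Pow(j, 2)), Pow(j, 2)), Rational(1, 2))), Mul(-1, 12)) = Add(Add(2, Pow(Mul(17, Pow(j, 2)), Rational(1, 2))), -12) = Add(Add(2, Mul(Pow(17, Rational(1, 2)), Pow(Pow(j, 2), Rational(1, 2)))), -12) = Add(-10, Mul(Pow(17, Rational(1, 2)), Pow(Pow(j, 2), Rational(1, 2)))))
Add(-17277, Function('q')(57, Function('Q')(-5))) = Add(-17277, Add(-10, Mul(Pow(17, Rational(1, 2)), Pow(Pow(-3, 2), Rational(1, 2))))) = Add(-17277, Add(-10, Mul(Pow(17, Rational(1, 2)), Pow(9, Rational(1, 2))))) = Add(-17277, Add(-10, Mul(Pow(17, Rational(1, 2)), 3))) = Add(-17277, Add(-10, Mul(3, Pow(17, Rational(1, 2))))) = Add(-17287, Mul(3, Pow(17, Rational(1, 2))))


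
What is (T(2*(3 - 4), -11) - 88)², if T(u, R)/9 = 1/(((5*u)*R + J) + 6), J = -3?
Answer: 98704225/12769 ≈ 7730.0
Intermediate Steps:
T(u, R) = 9/(3 + 5*R*u) (T(u, R) = 9/(((5*u)*R - 3) + 6) = 9/((5*R*u - 3) + 6) = 9/((-3 + 5*R*u) + 6) = 9/(3 + 5*R*u))
(T(2*(3 - 4), -11) - 88)² = (9/(3 + 5*(-11)*(2*(3 - 4))) - 88)² = (9/(3 + 5*(-11)*(2*(-1))) - 88)² = (9/(3 + 5*(-11)*(-2)) - 88)² = (9/(3 + 110) - 88)² = (9/113 - 88)² = (-9935/113)² = 98704225/12769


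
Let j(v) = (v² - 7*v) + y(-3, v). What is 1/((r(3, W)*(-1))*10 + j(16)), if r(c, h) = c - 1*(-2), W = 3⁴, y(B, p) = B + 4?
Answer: 1/95 ≈ 0.010526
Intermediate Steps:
y(B, p) = 4 + B
W = 81
r(c, h) = 2 + c (r(c, h) = c + 2 = 2 + c)
j(v) = 1 + v² - 7*v (j(v) = (v² - 7*v) + (4 - 3) = (v² - 7*v) + 1 = 1 + v² - 7*v)
1/((r(3, W)*(-1))*10 + j(16)) = 1/(((2 + 3)*(-1))*10 + (1 + 16² - 7*16)) = 1/((5*(-1))*10 + (1 + 256 - 112)) = 1/(-5*10 + 145) = 1/(-50 + 145) = 1/95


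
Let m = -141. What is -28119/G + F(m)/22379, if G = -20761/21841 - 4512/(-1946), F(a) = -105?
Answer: -1910416085943444/92945879071 ≈ -20554.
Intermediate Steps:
G = 29072843/21251293 (G = -20761*1/21841 - 4512*(-1/1946) = -20761/21841 + 2256/973 = 29072843/21251293 ≈ 1.3680)
-28119/G + F(m)/22379 = -28119/29072843/21251293 - 105/22379 = -28119*21251293/29072843 - 105*1/22379 = -597565107867/29072843 - 15/3197 = -1910416085943444/92945879071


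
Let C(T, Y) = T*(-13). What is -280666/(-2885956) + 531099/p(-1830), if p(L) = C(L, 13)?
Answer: 64141891241/2860703885 ≈ 22.422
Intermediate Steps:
C(T, Y) = -13*T
p(L) = -13*L
-280666/(-2885956) + 531099/p(-1830) = -280666/(-2885956) + 531099/((-13*(-1830))) = -280666*(-1/2885956) + 531099/23790 = 140333/1442978 + 531099*(1/23790) = 140333/1442978 + 177033/7930 = 64141891241/2860703885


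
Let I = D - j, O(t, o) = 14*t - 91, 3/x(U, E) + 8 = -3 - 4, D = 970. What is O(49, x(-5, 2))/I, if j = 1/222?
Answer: 7770/12667 ≈ 0.61341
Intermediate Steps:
j = 1/222 ≈ 0.0045045
x(U, E) = -⅕ (x(U, E) = 3/(-8 + (-3 - 4)) = 3/(-8 - 7) = 3/(-15) = 3*(-1/15) = -⅕)
O(t, o) = -91 + 14*t
I = 215339/222 (I = 970 - 1*1/222 = 970 - 1/222 = 215339/222 ≈ 970.00)
O(49, x(-5, 2))/I = (-91 + 14*49)/(215339/222) = (-91 + 686)*(222/215339) = 595*(222/215339) = 7770/12667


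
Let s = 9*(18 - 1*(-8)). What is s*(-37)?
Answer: -8658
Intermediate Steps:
s = 234 (s = 9*(18 + 8) = 9*26 = 234)
s*(-37) = 234*(-37) = -8658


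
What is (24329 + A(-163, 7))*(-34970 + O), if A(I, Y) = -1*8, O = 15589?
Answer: -471365301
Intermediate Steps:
A(I, Y) = -8
(24329 + A(-163, 7))*(-34970 + O) = (24329 - 8)*(-34970 + 15589) = 24321*(-19381) = -471365301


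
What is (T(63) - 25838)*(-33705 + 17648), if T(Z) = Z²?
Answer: 351150533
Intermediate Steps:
(T(63) - 25838)*(-33705 + 17648) = (63² - 25838)*(-33705 + 17648) = (3969 - 25838)*(-16057) = -21869*(-16057) = 351150533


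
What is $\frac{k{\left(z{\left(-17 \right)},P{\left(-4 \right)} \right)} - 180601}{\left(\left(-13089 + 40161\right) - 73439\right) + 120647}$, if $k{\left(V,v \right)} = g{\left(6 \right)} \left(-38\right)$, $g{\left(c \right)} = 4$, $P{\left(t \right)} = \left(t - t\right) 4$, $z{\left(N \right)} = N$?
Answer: $- \frac{60251}{24760} \approx -2.4334$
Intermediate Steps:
$P{\left(t \right)} = 0$ ($P{\left(t \right)} = 0 \cdot 4 = 0$)
$k{\left(V,v \right)} = -152$ ($k{\left(V,v \right)} = 4 \left(-38\right) = -152$)
$\frac{k{\left(z{\left(-17 \right)},P{\left(-4 \right)} \right)} - 180601}{\left(\left(-13089 + 40161\right) - 73439\right) + 120647} = \frac{-152 - 180601}{\left(\left(-13089 + 40161\right) - 73439\right) + 120647} = - \frac{180753}{\left(27072 - 73439\right) + 120647} = - \frac{180753}{-46367 + 120647} = - \frac{180753}{74280} = \left(-180753\right) \frac{1}{74280} = - \frac{60251}{24760}$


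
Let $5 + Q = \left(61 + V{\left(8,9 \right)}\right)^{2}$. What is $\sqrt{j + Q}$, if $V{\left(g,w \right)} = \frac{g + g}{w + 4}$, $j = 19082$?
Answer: $\frac{\sqrt{3878494}}{13} \approx 151.49$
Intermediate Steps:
$V{\left(g,w \right)} = \frac{2 g}{4 + w}$
$Q = \frac{653636}{169}$ ($Q = -5 + \left(61 + 2 \cdot 8 \frac{1}{4 + 9}\right)^{2} = -5 + \left(61 + 2 \cdot 8 \cdot \frac{1}{13}\right)^{2} = -5 + \left(61 + \frac{16}{13}\right)^{2} = -5 + \left(\frac{809}{13}\right)^{2} = -5 + \frac{654481}{169} = \frac{653636}{169} \approx 3867.7$)
$\sqrt{j + Q} = \sqrt{19082 + \frac{653636}{169}} = \sqrt{\frac{3878494}{169}} = \frac{\sqrt{3878494}}{13}$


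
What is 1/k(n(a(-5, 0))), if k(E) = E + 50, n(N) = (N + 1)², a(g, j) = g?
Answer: 1/66 ≈ 0.015152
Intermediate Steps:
n(N) = (1 + N)²
k(E) = 50 + E
1/k(n(a(-5, 0))) = 1/(50 + (1 - 5)²) = 1/(50 + (-4)²) = 1/(50 + 16) = 1/66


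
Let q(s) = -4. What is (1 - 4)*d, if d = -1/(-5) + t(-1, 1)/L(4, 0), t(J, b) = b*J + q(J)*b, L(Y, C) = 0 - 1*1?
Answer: -78/5 ≈ -15.600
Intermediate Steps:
L(Y, C) = -1 (L(Y, C) = 0 - 1 = -1)
t(J, b) = -4*b + J*b (t(J, b) = b*J - 4*b = J*b - 4*b = -4*b + J*b)
d = 26/5 (d = -1/(-5) + (1*(-4 - 1))/(-1) = -1*(-1/5) + (1*(-5))*(-1) = 1/5 - 5*(-1) = 1/5 + 5 = 26/5 ≈ 5.2000)
(1 - 4)*d = (1 - 4)*(26/5) = -3*26/5 = -78/5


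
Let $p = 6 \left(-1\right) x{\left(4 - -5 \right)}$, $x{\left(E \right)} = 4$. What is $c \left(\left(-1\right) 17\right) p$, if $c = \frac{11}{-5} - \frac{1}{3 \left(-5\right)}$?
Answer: $- \frac{4352}{5} \approx -870.4$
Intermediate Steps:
$p = -24$ ($p = 6 \left(-1\right) 4 = \left(-6\right) 4 = -24$)
$c = - \frac{32}{15}$ ($c = 11 \left(- \frac{1}{5}\right) - \frac{1}{-15} = - \frac{11}{5} - - \frac{1}{15} = - \frac{11}{5} + \frac{1}{15} = - \frac{32}{15} \approx -2.1333$)
$c \left(\left(-1\right) 17\right) p = - \frac{32 \left(\left(-1\right) 17\right)}{15} \left(-24\right) = \left(- \frac{32}{15}\right) \left(-17\right) \left(-24\right) = \frac{544}{15} \left(-24\right) = - \frac{4352}{5}$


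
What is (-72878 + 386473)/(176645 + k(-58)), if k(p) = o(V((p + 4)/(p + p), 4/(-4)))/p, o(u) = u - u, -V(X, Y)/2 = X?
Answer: 62719/35329 ≈ 1.7753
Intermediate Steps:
V(X, Y) = -2*X
o(u) = 0
k(p) = 0 (k(p) = 0/p = 0)
(-72878 + 386473)/(176645 + k(-58)) = (-72878 + 386473)/(176645 + 0) = 313595/176645 = 313595*(1/176645) = 62719/35329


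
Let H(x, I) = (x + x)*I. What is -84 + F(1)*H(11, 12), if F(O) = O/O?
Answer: 180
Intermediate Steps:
H(x, I) = 2*I*x (H(x, I) = (2*x)*I = 2*I*x)
F(O) = 1
-84 + F(1)*H(11, 12) = -84 + 1*(2*12*11) = -84 + 1*264 = -84 + 264 = 180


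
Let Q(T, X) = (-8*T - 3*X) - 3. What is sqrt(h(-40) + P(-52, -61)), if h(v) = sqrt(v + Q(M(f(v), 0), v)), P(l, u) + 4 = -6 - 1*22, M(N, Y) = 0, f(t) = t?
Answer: sqrt(-32 + sqrt(77)) ≈ 4.8192*I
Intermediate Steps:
P(l, u) = -32 (P(l, u) = -4 + (-6 - 1*22) = -4 + (-6 - 22) = -4 - 28 = -32)
Q(T, X) = -3 - 8*T - 3*X
h(v) = sqrt(-3 - 2*v) (h(v) = sqrt(v + (-3 - 8*0 - 3*v)) = sqrt(v + (-3 + 0 - 3*v)) = sqrt(v + (-3 - 3*v)) = sqrt(-3 - 2*v))
sqrt(h(-40) + P(-52, -61)) = sqrt(sqrt(-3 - 2*(-40)) - 32) = sqrt(sqrt(-3 + 80) - 32) = sqrt(sqrt(77) - 32) = sqrt(-32 + sqrt(77))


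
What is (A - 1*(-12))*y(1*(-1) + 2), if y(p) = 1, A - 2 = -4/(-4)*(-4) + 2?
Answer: 12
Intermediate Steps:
A = 0 (A = 2 + (-4/(-4)*(-4) + 2) = 2 + (-4*(-¼)*(-4) + 2) = 2 + (1*(-4) + 2) = 2 + (-4 + 2) = 2 - 2 = 0)
(A - 1*(-12))*y(1*(-1) + 2) = (0 - 1*(-12))*1 = (0 + 12)*1 = 12*1 = 12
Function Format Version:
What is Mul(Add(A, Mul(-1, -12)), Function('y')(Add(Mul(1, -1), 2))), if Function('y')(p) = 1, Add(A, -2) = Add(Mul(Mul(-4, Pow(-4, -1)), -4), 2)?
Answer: 12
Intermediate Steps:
A = 0 (A = Add(2, Add(Mul(Mul(-4, Pow(-4, -1)), -4), 2)) = Add(2, Add(Mul(Mul(-4, Rational(-1, 4)), -4), 2)) = Add(2, Add(Mul(1, -4), 2)) = Add(2, Add(-4, 2)) = Add(2, -2) = 0)
Mul(Add(A, Mul(-1, -12)), Function('y')(Add(Mul(1, -1), 2))) = Mul(Add(0, Mul(-1, -12)), 1) = Mul(Add(0, 12), 1) = Mul(12, 1) = 12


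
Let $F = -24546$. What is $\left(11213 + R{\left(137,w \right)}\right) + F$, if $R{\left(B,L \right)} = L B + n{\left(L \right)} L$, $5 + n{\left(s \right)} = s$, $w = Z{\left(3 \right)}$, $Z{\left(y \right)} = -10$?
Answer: $-14553$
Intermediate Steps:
$w = -10$
$n{\left(s \right)} = -5 + s$
$R{\left(B,L \right)} = B L + L \left(-5 + L\right)$ ($R{\left(B,L \right)} = L B + \left(-5 + L\right) L = B L + L \left(-5 + L\right)$)
$\left(11213 + R{\left(137,w \right)}\right) + F = \left(11213 - 10 \left(-5 + 137 - 10\right)\right) - 24546 = \left(11213 - 1220\right) - 24546 = 9993 - 24546 = -14553$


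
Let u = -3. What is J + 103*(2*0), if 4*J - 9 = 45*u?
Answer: -63/2 ≈ -31.500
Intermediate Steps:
J = -63/2 (J = 9/4 + (45*(-3))/4 = 9/4 + (1/4)*(-135) = 9/4 - 135/4 = -63/2 ≈ -31.500)
J + 103*(2*0) = -63/2 + 103*(2*0) = -63/2 + 103*0 = -63/2 + 0 = -63/2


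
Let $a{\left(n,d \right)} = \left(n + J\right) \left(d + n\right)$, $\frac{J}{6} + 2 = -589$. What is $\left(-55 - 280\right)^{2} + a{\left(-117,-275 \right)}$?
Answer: $1548121$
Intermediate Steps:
$J = -3546$ ($J = -12 + 6 \left(-589\right) = -12 - 3534 = -3546$)
$a{\left(n,d \right)} = \left(-3546 + n\right) \left(d + n\right)$ ($a{\left(n,d \right)} = \left(n - 3546\right) \left(d + n\right) = \left(-3546 + n\right) \left(d + n\right)$)
$\left(-55 - 280\right)^{2} + a{\left(-117,-275 \right)} = \left(-55 - 280\right)^{2} - \left(-1422207 - 13689\right) = \left(-335\right)^{2} + \left(13689 + 975150 + 414882 + 32175\right) = 112225 + 1435896 = 1548121$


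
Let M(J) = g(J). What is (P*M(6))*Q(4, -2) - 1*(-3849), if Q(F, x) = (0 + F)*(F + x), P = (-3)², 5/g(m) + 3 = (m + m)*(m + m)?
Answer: 181023/47 ≈ 3851.6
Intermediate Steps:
g(m) = 5/(-3 + 4*m²) (g(m) = 5/(-3 + (m + m)*(m + m)) = 5/(-3 + (2*m)*(2*m)) = 5/(-3 + 4*m²))
P = 9
M(J) = 5/(-3 + 4*J²)
Q(F, x) = F*(F + x)
(P*M(6))*Q(4, -2) - 1*(-3849) = (9*(5/(-3 + 4*6²)))*(4*(4 - 2)) - 1*(-3849) = (9*(5/(-3 + 4*36)))*(4*2) + 3849 = (9*(5/(-3 + 144)))*8 + 3849 = (9*(5/141))*8 + 3849 = (15/47)*8 + 3849 = 120/47 + 3849 = 181023/47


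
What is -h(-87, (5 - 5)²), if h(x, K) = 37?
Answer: -37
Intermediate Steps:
-h(-87, (5 - 5)²) = -1*37 = -37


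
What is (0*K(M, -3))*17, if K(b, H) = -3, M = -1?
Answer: 0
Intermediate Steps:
(0*K(M, -3))*17 = (0*(-3))*17 = 0*17 = 0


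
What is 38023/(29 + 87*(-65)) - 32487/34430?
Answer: -372975938/48425795 ≈ -7.7020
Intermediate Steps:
38023/(29 + 87*(-65)) - 32487/34430 = 38023/(29 - 5655) - 32487*1/34430 = 38023/(-5626) - 32487/34430 = 38023*(-1/5626) - 32487/34430 = -38023/5626 - 32487/34430 = -372975938/48425795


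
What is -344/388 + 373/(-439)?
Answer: -73935/42583 ≈ -1.7363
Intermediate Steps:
-344/388 + 373/(-439) = -344*1/388 + 373*(-1/439) = -86/97 - 373/439 = -73935/42583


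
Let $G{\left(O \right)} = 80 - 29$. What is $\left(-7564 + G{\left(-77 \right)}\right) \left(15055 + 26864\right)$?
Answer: $-314937447$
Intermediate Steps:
$G{\left(O \right)} = 51$ ($G{\left(O \right)} = 80 - 29 = 51$)
$\left(-7564 + G{\left(-77 \right)}\right) \left(15055 + 26864\right) = \left(-7564 + 51\right) \left(15055 + 26864\right) = \left(-7513\right) 41919 = -314937447$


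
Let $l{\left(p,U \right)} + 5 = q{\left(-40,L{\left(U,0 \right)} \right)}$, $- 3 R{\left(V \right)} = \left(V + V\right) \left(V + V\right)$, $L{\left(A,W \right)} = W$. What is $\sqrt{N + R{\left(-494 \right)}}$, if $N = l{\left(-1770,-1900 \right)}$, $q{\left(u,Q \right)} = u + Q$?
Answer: $\frac{i \sqrt{2928837}}{3} \approx 570.46 i$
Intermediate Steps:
$R{\left(V \right)} = - \frac{4 V^{2}}{3}$ ($R{\left(V \right)} = - \frac{\left(V + V\right) \left(V + V\right)}{3} = - \frac{2 V 2 V}{3} = - \frac{4 V^{2}}{3}$)
$q{\left(u,Q \right)} = Q + u$
$l{\left(p,U \right)} = -45$ ($l{\left(p,U \right)} = -5 + \left(0 - 40\right) = -5 - 40 = -45$)
$N = -45$
$\sqrt{N + R{\left(-494 \right)}} = \sqrt{-45 - \frac{4 \left(-494\right)^{2}}{3}} = \sqrt{-45 - \frac{976144}{3}} = \sqrt{- \frac{976279}{3}} = \frac{i \sqrt{2928837}}{3}$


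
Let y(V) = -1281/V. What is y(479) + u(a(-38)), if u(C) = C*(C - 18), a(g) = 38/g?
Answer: 7820/479 ≈ 16.326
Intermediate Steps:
u(C) = C*(-18 + C)
y(479) + u(a(-38)) = -1281/479 + (38/(-38))*(-18 + 38/(-38)) = -1281*1/479 + (38*(-1/38))*(-18 + 38*(-1/38)) = -1281/479 - (-18 - 1) = -1281/479 - 1*(-19) = -1281/479 + 19 = 7820/479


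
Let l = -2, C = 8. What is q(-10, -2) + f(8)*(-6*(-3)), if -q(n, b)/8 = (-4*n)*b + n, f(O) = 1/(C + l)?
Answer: 723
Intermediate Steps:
f(O) = ⅙ (f(O) = 1/(8 - 2) = 1/6 = ⅙)
q(n, b) = -8*n + 32*b*n (q(n, b) = -8*((-4*n)*b + n) = -8*(-4*b*n + n) = -8*(n - 4*b*n) = -8*n + 32*b*n)
q(-10, -2) + f(8)*(-6*(-3)) = 8*(-10)*(-1 + 4*(-2)) + (-6*(-3))/6 = 8*(-10)*(-1 - 8) + (⅙)*18 = 8*(-10)*(-9) + 3 = 720 + 3 = 723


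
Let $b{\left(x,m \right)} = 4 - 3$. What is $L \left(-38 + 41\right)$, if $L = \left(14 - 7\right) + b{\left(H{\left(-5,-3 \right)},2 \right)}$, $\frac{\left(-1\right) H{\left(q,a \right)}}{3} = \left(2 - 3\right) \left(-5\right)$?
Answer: $24$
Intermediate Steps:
$H{\left(q,a \right)} = -15$ ($H{\left(q,a \right)} = - 3 \left(2 - 3\right) \left(-5\right) = - 3 \left(\left(-1\right) \left(-5\right)\right) = \left(-3\right) 5 = -15$)
$b{\left(x,m \right)} = 1$
$L = 8$ ($L = \left(14 - 7\right) + 1 = 7 + 1 = 8$)
$L \left(-38 + 41\right) = 8 \left(-38 + 41\right) = 8 \cdot 3 = 24$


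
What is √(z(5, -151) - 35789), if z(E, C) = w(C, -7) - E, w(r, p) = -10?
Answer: 2*I*√8951 ≈ 189.22*I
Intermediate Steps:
z(E, C) = -10 - E
√(z(5, -151) - 35789) = √((-10 - 1*5) - 35789) = √((-10 - 5) - 35789) = √(-15 - 35789) = √(-35804) = 2*I*√8951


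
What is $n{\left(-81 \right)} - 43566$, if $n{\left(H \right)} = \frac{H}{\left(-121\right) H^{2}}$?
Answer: $- \frac{426990365}{9801} \approx -43566.0$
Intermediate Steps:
$n{\left(H \right)} = - \frac{1}{121 H}$ ($n{\left(H \right)} = H \left(- \frac{1}{121 H^{2}}\right) = - \frac{1}{121 H}$)
$n{\left(-81 \right)} - 43566 = - \frac{1}{121 \left(-81\right)} - 43566 = \left(- \frac{1}{121}\right) \left(- \frac{1}{81}\right) - 43566 = \frac{1}{9801} - 43566 = - \frac{426990365}{9801}$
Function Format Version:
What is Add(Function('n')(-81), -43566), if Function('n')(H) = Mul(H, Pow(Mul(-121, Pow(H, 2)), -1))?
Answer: Rational(-426990365, 9801) ≈ -43566.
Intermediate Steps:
Function('n')(H) = Mul(Rational(-1, 121), Pow(H, -1)) (Function('n')(H) = Mul(H, Mul(Rational(-1, 121), Pow(H, -2))) = Mul(Rational(-1, 121), Pow(H, -1)))
Add(Function('n')(-81), -43566) = Add(Mul(Rational(-1, 121), Pow(-81, -1)), -43566) = Add(Mul(Rational(-1, 121), Rational(-1, 81)), -43566) = Add(Rational(1, 9801), -43566) = Rational(-426990365, 9801)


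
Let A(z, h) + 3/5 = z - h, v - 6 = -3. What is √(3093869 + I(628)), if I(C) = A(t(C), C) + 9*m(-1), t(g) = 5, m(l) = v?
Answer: √77331810/5 ≈ 1758.8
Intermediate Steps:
v = 3 (v = 6 - 3 = 3)
m(l) = 3
A(z, h) = -⅗ + z - h (A(z, h) = -⅗ + (z - h) = -⅗ + z - h)
I(C) = 157/5 - C (I(C) = (-⅗ + 5 - C) + 9*3 = (22/5 - C) + 27 = 157/5 - C)
√(3093869 + I(628)) = √(3093869 + (157/5 - 1*628)) = √(3093869 + (157/5 - 628)) = √(3093869 - 2983/5) = √(15466362/5) = √77331810/5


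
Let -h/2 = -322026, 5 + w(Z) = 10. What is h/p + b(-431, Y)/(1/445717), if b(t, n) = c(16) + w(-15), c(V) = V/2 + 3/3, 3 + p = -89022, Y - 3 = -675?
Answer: 185172912966/29675 ≈ 6.2400e+6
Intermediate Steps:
Y = -672 (Y = 3 - 675 = -672)
p = -89025 (p = -3 - 89022 = -89025)
w(Z) = 5 (w(Z) = -5 + 10 = 5)
h = 644052 (h = -2*(-322026) = 644052)
c(V) = 1 + V/2 (c(V) = V*(1/2) + 3*(1/3) = V/2 + 1 = 1 + V/2)
b(t, n) = 14 (b(t, n) = (1 + (1/2)*16) + 5 = (1 + 8) + 5 = 9 + 5 = 14)
h/p + b(-431, Y)/(1/445717) = 644052/(-89025) + 14/(1/445717) = 644052*(-1/89025) + 14/(1/445717) = -214684/29675 + 14*445717 = -214684/29675 + 6240038 = 185172912966/29675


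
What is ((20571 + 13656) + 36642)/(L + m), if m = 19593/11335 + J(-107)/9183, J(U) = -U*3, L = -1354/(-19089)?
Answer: 46937973635314335/1214977959592 ≈ 38633.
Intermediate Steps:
L = 1354/19089 (L = -1354*(-1/19089) = 1354/19089 ≈ 0.070931)
J(U) = -3*U
m = 61187018/34696435 (m = 19593/11335 - 3*(-107)/9183 = 19593*(1/11335) + 321*(1/9183) = 19593/11335 + 107/3061 = 61187018/34696435 ≈ 1.7635)
((20571 + 13656) + 36642)/(L + m) = ((20571 + 13656) + 36642)/(1354/19089 + 61187018/34696435) = (34227 + 36642)/(1214977959592/662320247715) = 70869*(662320247715/1214977959592) = 46937973635314335/1214977959592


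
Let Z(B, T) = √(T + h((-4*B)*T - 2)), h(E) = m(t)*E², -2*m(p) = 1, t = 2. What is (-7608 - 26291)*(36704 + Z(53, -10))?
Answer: -1244228896 - 67798*I*√560743 ≈ -1.2442e+9 - 5.0769e+7*I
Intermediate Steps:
m(p) = -½ (m(p) = -½*1 = -½)
h(E) = -E²/2
Z(B, T) = √(T - (-2 - 4*B*T)²/2) (Z(B, T) = √(T - ((-4*B)*T - 2)²/2) = √(T - (-4*B*T - 2)²/2) = √(T - (-2 - 4*B*T)²/2))
(-7608 - 26291)*(36704 + Z(53, -10)) = (-7608 - 26291)*(36704 + √(-10 - 2*(1 + 2*53*(-10))²)) = -33899*(36704 + √(-10 - 2*(1 - 1060)²)) = -33899*(36704 + √(-10 - 2*(-1059)²)) = -33899*(36704 + √(-10 - 2*1121481)) = -33899*(36704 + √(-10 - 2242962)) = -33899*(36704 + √(-2242972)) = -33899*(36704 + 2*I*√560743) = -1244228896 - 67798*I*√560743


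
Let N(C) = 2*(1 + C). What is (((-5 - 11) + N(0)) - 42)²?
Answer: 3136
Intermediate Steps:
N(C) = 2 + 2*C
(((-5 - 11) + N(0)) - 42)² = (((-5 - 11) + (2 + 2*0)) - 42)² = ((-16 + (2 + 0)) - 42)² = ((-16 + 2) - 42)² = (-14 - 42)² = (-56)² = 3136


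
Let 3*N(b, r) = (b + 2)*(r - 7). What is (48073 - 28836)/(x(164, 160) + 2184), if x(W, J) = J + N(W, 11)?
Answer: 57711/7696 ≈ 7.4988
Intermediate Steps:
N(b, r) = (-7 + r)*(2 + b)/3 (N(b, r) = ((b + 2)*(r - 7))/3 = ((2 + b)*(-7 + r))/3 = ((-7 + r)*(2 + b))/3 = (-7 + r)*(2 + b)/3)
x(W, J) = 8/3 + J + 4*W/3 (x(W, J) = J + (-14/3 - 7*W/3 + (⅔)*11 + (⅓)*W*11) = J + (-14/3 - 7*W/3 + 22/3 + 11*W/3) = J + (8/3 + 4*W/3) = 8/3 + J + 4*W/3)
(48073 - 28836)/(x(164, 160) + 2184) = (48073 - 28836)/((8/3 + 160 + (4/3)*164) + 2184) = 19237/((8/3 + 160 + 656/3) + 2184) = 19237/(1144/3 + 2184) = 19237/(7696/3) = 19237*(3/7696) = 57711/7696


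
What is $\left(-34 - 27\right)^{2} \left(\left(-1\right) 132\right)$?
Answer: $-491172$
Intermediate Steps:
$\left(-34 - 27\right)^{2} \left(\left(-1\right) 132\right) = \left(-61\right)^{2} \left(-132\right) = 3721 \left(-132\right) = -491172$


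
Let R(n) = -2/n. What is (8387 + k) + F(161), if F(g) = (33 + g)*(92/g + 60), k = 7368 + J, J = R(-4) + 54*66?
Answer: 434985/14 ≈ 31070.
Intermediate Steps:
J = 7129/2 (J = -2/(-4) + 54*66 = -2*(-¼) + 3564 = ½ + 3564 = 7129/2 ≈ 3564.5)
k = 21865/2 (k = 7368 + 7129/2 = 21865/2 ≈ 10933.)
F(g) = (33 + g)*(60 + 92/g)
(8387 + k) + F(161) = (8387 + 21865/2) + (2072 + 60*161 + 3036/161) = 38639/2 + (2072 + 9660 + 3036*(1/161)) = 38639/2 + (2072 + 9660 + 132/7) = 38639/2 + 82256/7 = 434985/14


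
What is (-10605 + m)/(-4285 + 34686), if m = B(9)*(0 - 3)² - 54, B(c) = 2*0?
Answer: -10659/30401 ≈ -0.35061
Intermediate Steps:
B(c) = 0
m = -54 (m = 0*(0 - 3)² - 54 = 0*(-3)² - 54 = 0*9 - 54 = 0 - 54 = -54)
(-10605 + m)/(-4285 + 34686) = (-10605 - 54)/(-4285 + 34686) = -10659/30401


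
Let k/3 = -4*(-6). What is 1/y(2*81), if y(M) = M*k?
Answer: 1/11664 ≈ 8.5734e-5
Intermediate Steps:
k = 72 (k = 3*(-4*(-6)) = 3*24 = 72)
y(M) = 72*M (y(M) = M*72 = 72*M)
1/y(2*81) = 1/(72*(2*81)) = 1/(72*162) = 1/11664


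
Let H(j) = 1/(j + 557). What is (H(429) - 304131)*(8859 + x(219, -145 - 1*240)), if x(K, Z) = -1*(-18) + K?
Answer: -1363823154420/493 ≈ -2.7664e+9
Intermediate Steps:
H(j) = 1/(557 + j)
x(K, Z) = 18 + K
(H(429) - 304131)*(8859 + x(219, -145 - 1*240)) = (1/(557 + 429) - 304131)*(8859 + (18 + 219)) = (1/986 - 304131)*(8859 + 237) = (1/986 - 304131)*9096 = -299873165/986*9096 = -1363823154420/493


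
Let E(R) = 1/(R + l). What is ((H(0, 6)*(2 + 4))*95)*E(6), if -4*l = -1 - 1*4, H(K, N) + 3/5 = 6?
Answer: 12312/29 ≈ 424.55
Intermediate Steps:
H(K, N) = 27/5 (H(K, N) = -⅗ + 6 = 27/5)
l = 5/4 (l = -(-1 - 1*4)/4 = -(-1 - 4)/4 = -¼*(-5) = 5/4 ≈ 1.2500)
E(R) = 1/(5/4 + R) (E(R) = 1/(R + 5/4) = 1/(5/4 + R))
((H(0, 6)*(2 + 4))*95)*E(6) = ((27*(2 + 4)/5)*95)*(4/(5 + 4*6)) = (((27/5)*6)*95)*(4/(5 + 24)) = ((162/5)*95)*(4/29) = 3078*(4*(1/29)) = 3078*(4/29) = 12312/29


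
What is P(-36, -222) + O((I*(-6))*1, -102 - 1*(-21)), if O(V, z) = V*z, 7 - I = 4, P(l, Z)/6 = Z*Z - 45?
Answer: 296892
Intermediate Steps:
P(l, Z) = -270 + 6*Z² (P(l, Z) = 6*(Z*Z - 45) = 6*(Z² - 45) = 6*(-45 + Z²) = -270 + 6*Z²)
I = 3 (I = 7 - 1*4 = 7 - 4 = 3)
P(-36, -222) + O((I*(-6))*1, -102 - 1*(-21)) = (-270 + 6*(-222)²) + ((3*(-6))*1)*(-102 - 1*(-21)) = (-270 + 6*49284) + (-18*1)*(-102 + 21) = (-270 + 295704) - 18*(-81) = 295434 + 1458 = 296892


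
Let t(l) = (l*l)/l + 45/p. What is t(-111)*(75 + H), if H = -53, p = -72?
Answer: -9823/4 ≈ -2455.8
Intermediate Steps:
t(l) = -5/8 + l (t(l) = (l*l)/l + 45/(-72) = l²/l + 45*(-1/72) = l - 5/8 = -5/8 + l)
t(-111)*(75 + H) = (-5/8 - 111)*(75 - 53) = -893/8*22 = -9823/4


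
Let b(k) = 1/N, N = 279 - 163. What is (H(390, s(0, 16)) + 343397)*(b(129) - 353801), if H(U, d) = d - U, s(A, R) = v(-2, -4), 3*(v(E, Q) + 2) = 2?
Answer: -14077266410185/116 ≈ -1.2136e+11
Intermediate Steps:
N = 116
v(E, Q) = -4/3 (v(E, Q) = -2 + (1/3)*2 = -2 + 2/3 = -4/3)
s(A, R) = -4/3
b(k) = 1/116
(H(390, s(0, 16)) + 343397)*(b(129) - 353801) = ((-4/3 - 1*390) + 343397)*(1/116 - 353801) = ((-4/3 - 390) + 343397)*(-41040915/116) = (-1174/3 + 343397)*(-41040915/116) = (1029017/3)*(-41040915/116) = -14077266410185/116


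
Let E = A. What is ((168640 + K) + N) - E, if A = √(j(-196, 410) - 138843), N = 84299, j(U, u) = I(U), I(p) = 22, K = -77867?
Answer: 175072 - I*√138821 ≈ 1.7507e+5 - 372.59*I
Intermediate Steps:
j(U, u) = 22
A = I*√138821 (A = √(22 - 138843) = √(-138821) = I*√138821 ≈ 372.59*I)
E = I*√138821 ≈ 372.59*I
((168640 + K) + N) - E = ((168640 - 77867) + 84299) - I*√138821 = (90773 + 84299) - I*√138821 = 175072 - I*√138821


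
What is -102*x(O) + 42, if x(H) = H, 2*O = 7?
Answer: -315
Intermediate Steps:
O = 7/2 (O = (½)*7 = 7/2 ≈ 3.5000)
-102*x(O) + 42 = -102*7/2 + 42 = -357 + 42 = -315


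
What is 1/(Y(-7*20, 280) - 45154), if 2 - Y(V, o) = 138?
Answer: -1/45290 ≈ -2.2080e-5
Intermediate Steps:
Y(V, o) = -136 (Y(V, o) = 2 - 1*138 = 2 - 138 = -136)
1/(Y(-7*20, 280) - 45154) = 1/(-136 - 45154) = 1/(-45290) = -1/45290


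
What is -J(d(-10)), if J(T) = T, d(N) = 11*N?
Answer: 110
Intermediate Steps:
-J(d(-10)) = -11*(-10) = -1*(-110) = 110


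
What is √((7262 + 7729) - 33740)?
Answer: I*√18749 ≈ 136.93*I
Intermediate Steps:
√((7262 + 7729) - 33740) = √(14991 - 33740) = √(-18749) = I*√18749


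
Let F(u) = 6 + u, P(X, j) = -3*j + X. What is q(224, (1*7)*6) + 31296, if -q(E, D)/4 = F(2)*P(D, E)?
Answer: 51456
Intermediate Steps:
P(X, j) = X - 3*j
q(E, D) = -32*D + 96*E (q(E, D) = -4*(6 + 2)*(D - 3*E) = -32*(D - 3*E) = -4*(-24*E + 8*D) = -32*D + 96*E)
q(224, (1*7)*6) + 31296 = (-32*1*7*6 + 96*224) + 31296 = (-224*6 + 21504) + 31296 = (-32*42 + 21504) + 31296 = (-1344 + 21504) + 31296 = 20160 + 31296 = 51456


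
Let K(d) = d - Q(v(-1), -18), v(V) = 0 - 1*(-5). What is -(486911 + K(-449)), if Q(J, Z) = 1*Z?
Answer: -486480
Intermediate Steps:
v(V) = 5 (v(V) = 0 + 5 = 5)
Q(J, Z) = Z
K(d) = 18 + d (K(d) = d - 1*(-18) = d + 18 = 18 + d)
-(486911 + K(-449)) = -(486911 + (18 - 449)) = -(486911 - 431) = -1*486480 = -486480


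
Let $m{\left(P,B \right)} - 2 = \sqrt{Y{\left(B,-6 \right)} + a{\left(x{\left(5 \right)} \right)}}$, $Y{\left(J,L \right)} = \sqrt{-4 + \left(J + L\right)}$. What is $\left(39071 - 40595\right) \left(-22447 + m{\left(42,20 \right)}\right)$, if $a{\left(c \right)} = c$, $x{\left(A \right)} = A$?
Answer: $34206180 - 1524 \sqrt{5 + \sqrt{10}} \approx 3.4202 \cdot 10^{7}$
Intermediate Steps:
$Y{\left(J,L \right)} = \sqrt{-4 + J + L}$
$m{\left(P,B \right)} = 2 + \sqrt{5 + \sqrt{-10 + B}}$ ($m{\left(P,B \right)} = 2 + \sqrt{\sqrt{-4 + B - 6} + 5} = 2 + \sqrt{\sqrt{-10 + B} + 5} = 2 + \sqrt{5 + \sqrt{-10 + B}}$)
$\left(39071 - 40595\right) \left(-22447 + m{\left(42,20 \right)}\right) = \left(39071 - 40595\right) \left(-22447 + \left(2 + \sqrt{5 + \sqrt{-10 + 20}}\right)\right) = - 1524 \left(-22447 + \left(2 + \sqrt{5 + \sqrt{10}}\right)\right) = - 1524 \left(-22445 + \sqrt{5 + \sqrt{10}}\right) = 34206180 - 1524 \sqrt{5 + \sqrt{10}}$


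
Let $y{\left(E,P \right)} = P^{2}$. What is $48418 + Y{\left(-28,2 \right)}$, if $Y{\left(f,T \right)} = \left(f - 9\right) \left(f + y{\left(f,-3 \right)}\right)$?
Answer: $49121$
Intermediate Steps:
$Y{\left(f,T \right)} = \left(-9 + f\right) \left(9 + f\right)$ ($Y{\left(f,T \right)} = \left(f - 9\right) \left(f + \left(-3\right)^{2}\right) = \left(-9 + f\right) \left(f + 9\right) = \left(-9 + f\right) \left(9 + f\right)$)
$48418 + Y{\left(-28,2 \right)} = 48418 - \left(81 - \left(-28\right)^{2}\right) = 48418 + \left(-81 + 784\right) = 48418 + 703 = 49121$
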